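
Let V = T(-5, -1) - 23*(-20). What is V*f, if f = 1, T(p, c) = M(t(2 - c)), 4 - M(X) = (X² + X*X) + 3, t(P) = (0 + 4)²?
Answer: -51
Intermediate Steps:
t(P) = 16 (t(P) = 4² = 16)
M(X) = 1 - 2*X² (M(X) = 4 - ((X² + X*X) + 3) = 4 - ((X² + X²) + 3) = 4 - (2*X² + 3) = 4 - (3 + 2*X²) = 4 + (-3 - 2*X²) = 1 - 2*X²)
T(p, c) = -511 (T(p, c) = 1 - 2*16² = 1 - 2*256 = 1 - 512 = -511)
V = -51 (V = -511 - 23*(-20) = -511 + 460 = -51)
V*f = -51*1 = -51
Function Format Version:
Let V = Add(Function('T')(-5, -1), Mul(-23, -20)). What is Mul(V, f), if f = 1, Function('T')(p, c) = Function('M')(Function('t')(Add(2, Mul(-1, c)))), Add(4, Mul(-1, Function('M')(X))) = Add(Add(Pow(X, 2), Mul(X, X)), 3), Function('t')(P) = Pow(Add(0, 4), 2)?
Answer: -51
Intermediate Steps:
Function('t')(P) = 16 (Function('t')(P) = Pow(4, 2) = 16)
Function('M')(X) = Add(1, Mul(-2, Pow(X, 2))) (Function('M')(X) = Add(4, Mul(-1, Add(Add(Pow(X, 2), Mul(X, X)), 3))) = Add(4, Mul(-1, Add(Add(Pow(X, 2), Pow(X, 2)), 3))) = Add(4, Mul(-1, Add(Mul(2, Pow(X, 2)), 3))) = Add(4, Mul(-1, Add(3, Mul(2, Pow(X, 2))))) = Add(4, Add(-3, Mul(-2, Pow(X, 2)))) = Add(1, Mul(-2, Pow(X, 2))))
Function('T')(p, c) = -511 (Function('T')(p, c) = Add(1, Mul(-2, Pow(16, 2))) = Add(1, Mul(-2, 256)) = Add(1, -512) = -511)
V = -51 (V = Add(-511, Mul(-23, -20)) = Add(-511, 460) = -51)
Mul(V, f) = Mul(-51, 1) = -51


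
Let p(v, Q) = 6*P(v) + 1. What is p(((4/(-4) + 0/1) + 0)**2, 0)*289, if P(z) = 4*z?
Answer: 7225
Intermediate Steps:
p(v, Q) = 1 + 24*v (p(v, Q) = 6*(4*v) + 1 = 24*v + 1 = 1 + 24*v)
p(((4/(-4) + 0/1) + 0)**2, 0)*289 = (1 + 24*((4/(-4) + 0/1) + 0)**2)*289 = (1 + 24*((4*(-1/4) + 0*1) + 0)**2)*289 = (1 + 24*((-1 + 0) + 0)**2)*289 = (1 + 24*(-1 + 0)**2)*289 = (1 + 24*(-1)**2)*289 = (1 + 24*1)*289 = (1 + 24)*289 = 25*289 = 7225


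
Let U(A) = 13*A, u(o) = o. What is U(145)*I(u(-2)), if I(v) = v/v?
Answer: 1885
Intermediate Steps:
I(v) = 1
U(145)*I(u(-2)) = (13*145)*1 = 1885*1 = 1885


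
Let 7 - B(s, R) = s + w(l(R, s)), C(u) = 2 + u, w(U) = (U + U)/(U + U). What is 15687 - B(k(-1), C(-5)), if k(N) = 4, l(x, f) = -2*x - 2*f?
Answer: 15685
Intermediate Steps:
l(x, f) = -2*f - 2*x
w(U) = 1 (w(U) = (2*U)/((2*U)) = (2*U)*(1/(2*U)) = 1)
B(s, R) = 6 - s (B(s, R) = 7 - (s + 1) = 7 - (1 + s) = 7 + (-1 - s) = 6 - s)
15687 - B(k(-1), C(-5)) = 15687 - (6 - 1*4) = 15687 - (6 - 4) = 15687 - 1*2 = 15687 - 2 = 15685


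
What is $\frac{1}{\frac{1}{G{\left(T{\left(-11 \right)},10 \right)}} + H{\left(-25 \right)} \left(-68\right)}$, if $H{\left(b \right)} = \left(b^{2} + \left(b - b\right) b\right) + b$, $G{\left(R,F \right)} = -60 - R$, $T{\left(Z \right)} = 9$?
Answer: $- \frac{69}{2815201} \approx -2.451 \cdot 10^{-5}$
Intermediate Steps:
$H{\left(b \right)} = b + b^{2}$ ($H{\left(b \right)} = \left(b^{2} + 0 b\right) + b = \left(b^{2} + 0\right) + b = b^{2} + b = b + b^{2}$)
$\frac{1}{\frac{1}{G{\left(T{\left(-11 \right)},10 \right)}} + H{\left(-25 \right)} \left(-68\right)} = \frac{1}{\frac{1}{-60 - 9} + - 25 \left(1 - 25\right) \left(-68\right)} = \frac{1}{\frac{1}{-60 - 9} + \left(-25\right) \left(-24\right) \left(-68\right)} = \frac{1}{\frac{1}{-69} + 600 \left(-68\right)} = \frac{1}{- \frac{1}{69} - 40800} = \frac{1}{- \frac{2815201}{69}} = - \frac{69}{2815201}$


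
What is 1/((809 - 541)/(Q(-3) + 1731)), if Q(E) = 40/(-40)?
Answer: 865/134 ≈ 6.4552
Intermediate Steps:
Q(E) = -1 (Q(E) = 40*(-1/40) = -1)
1/((809 - 541)/(Q(-3) + 1731)) = 1/((809 - 541)/(-1 + 1731)) = 1/(268/1730) = 1/(268*(1/1730)) = 1/(134/865) = 865/134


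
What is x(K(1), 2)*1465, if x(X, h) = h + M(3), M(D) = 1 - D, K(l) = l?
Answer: 0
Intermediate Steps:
x(X, h) = -2 + h (x(X, h) = h + (1 - 1*3) = h + (1 - 3) = h - 2 = -2 + h)
x(K(1), 2)*1465 = (-2 + 2)*1465 = 0*1465 = 0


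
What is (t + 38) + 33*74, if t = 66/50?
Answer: 62033/25 ≈ 2481.3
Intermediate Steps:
t = 33/25 (t = 66*(1/50) = 33/25 ≈ 1.3200)
(t + 38) + 33*74 = (33/25 + 38) + 33*74 = 983/25 + 2442 = 62033/25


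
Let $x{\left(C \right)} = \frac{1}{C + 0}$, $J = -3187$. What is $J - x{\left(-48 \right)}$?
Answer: $- \frac{152975}{48} \approx -3187.0$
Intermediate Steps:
$x{\left(C \right)} = \frac{1}{C}$
$J - x{\left(-48 \right)} = -3187 - \frac{1}{-48} = -3187 - - \frac{1}{48} = -3187 + \frac{1}{48} = - \frac{152975}{48}$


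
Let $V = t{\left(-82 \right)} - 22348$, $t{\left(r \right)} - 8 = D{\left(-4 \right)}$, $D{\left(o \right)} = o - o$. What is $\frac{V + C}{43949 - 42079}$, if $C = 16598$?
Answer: $- \frac{261}{85} \approx -3.0706$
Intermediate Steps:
$D{\left(o \right)} = 0$
$t{\left(r \right)} = 8$ ($t{\left(r \right)} = 8 + 0 = 8$)
$V = -22340$ ($V = 8 - 22348 = -22340$)
$\frac{V + C}{43949 - 42079} = \frac{-22340 + 16598}{43949 - 42079} = - \frac{5742}{1870} = \left(-5742\right) \frac{1}{1870} = - \frac{261}{85}$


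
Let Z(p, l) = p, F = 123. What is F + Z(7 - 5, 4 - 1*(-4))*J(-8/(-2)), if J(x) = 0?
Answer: 123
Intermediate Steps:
F + Z(7 - 5, 4 - 1*(-4))*J(-8/(-2)) = 123 + (7 - 5)*0 = 123 + 2*0 = 123 + 0 = 123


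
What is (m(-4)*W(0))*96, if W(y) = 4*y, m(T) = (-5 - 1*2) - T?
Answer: 0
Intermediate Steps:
m(T) = -7 - T (m(T) = (-5 - 2) - T = -7 - T)
(m(-4)*W(0))*96 = ((-7 - 1*(-4))*(4*0))*96 = ((-7 + 4)*0)*96 = -3*0*96 = 0*96 = 0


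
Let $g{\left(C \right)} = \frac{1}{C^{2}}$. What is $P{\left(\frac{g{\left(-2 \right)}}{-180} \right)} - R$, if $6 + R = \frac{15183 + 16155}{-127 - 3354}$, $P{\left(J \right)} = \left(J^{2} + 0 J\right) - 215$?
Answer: $- \frac{360905410919}{1804550400} \approx -200.0$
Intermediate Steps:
$g{\left(C \right)} = \frac{1}{C^{2}}$
$P{\left(J \right)} = -215 + J^{2}$ ($P{\left(J \right)} = \left(J^{2} + 0\right) - 215 = J^{2} - 215 = -215 + J^{2}$)
$R = - \frac{52224}{3481}$ ($R = -6 + \frac{15183 + 16155}{-127 - 3354} = -6 + \frac{31338}{-3481} = -6 + 31338 \left(- \frac{1}{3481}\right) = -6 - \frac{31338}{3481} = - \frac{52224}{3481} \approx -15.003$)
$P{\left(\frac{g{\left(-2 \right)}}{-180} \right)} - R = \left(-215 + \left(\frac{1}{4 \left(-180\right)}\right)^{2}\right) - - \frac{52224}{3481} = \left(-215 + \left(\frac{1}{4} \left(- \frac{1}{180}\right)\right)^{2}\right) + \frac{52224}{3481} = \left(-215 + \left(- \frac{1}{720}\right)^{2}\right) + \frac{52224}{3481} = \left(-215 + \frac{1}{518400}\right) + \frac{52224}{3481} = - \frac{111455999}{518400} + \frac{52224}{3481} = - \frac{360905410919}{1804550400}$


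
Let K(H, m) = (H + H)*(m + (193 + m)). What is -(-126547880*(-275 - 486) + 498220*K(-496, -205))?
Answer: -203551766760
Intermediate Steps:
K(H, m) = 2*H*(193 + 2*m) (K(H, m) = (2*H)*(193 + 2*m) = 2*H*(193 + 2*m))
-(-126547880*(-275 - 486) + 498220*K(-496, -205)) = -(107248830080 - 126547880*(-275 - 486)) = -498220/(1/(2*(-496)*(193 - 410) - 254*(-761))) = -498220/(1/(2*(-496)*(-217) + 193294)) = -498220/(1/(215264 + 193294)) = -498220/(1/408558) = -498220/1/408558 = -498220*408558 = -203551766760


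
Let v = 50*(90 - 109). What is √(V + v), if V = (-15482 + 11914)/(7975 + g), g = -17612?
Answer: I*√88193795734/9637 ≈ 30.816*I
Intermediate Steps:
v = -950 (v = 50*(-19) = -950)
V = 3568/9637 (V = (-15482 + 11914)/(7975 - 17612) = -3568/(-9637) = -3568*(-1/9637) = 3568/9637 ≈ 0.37024)
√(V + v) = √(3568/9637 - 950) = √(-9151582/9637) = I*√88193795734/9637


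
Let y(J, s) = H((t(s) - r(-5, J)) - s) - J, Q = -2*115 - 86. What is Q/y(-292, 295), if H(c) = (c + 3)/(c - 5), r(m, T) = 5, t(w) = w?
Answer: -1580/1461 ≈ -1.0815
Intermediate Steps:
Q = -316 (Q = -230 - 86 = -316)
H(c) = (3 + c)/(-5 + c)
y(J, s) = ⅕ - J (y(J, s) = (3 + ((s - 1*5) - s))/(-5 + ((s - 1*5) - s)) - J = (3 + ((s - 5) - s))/(-5 + ((s - 5) - s)) - J = (3 + ((-5 + s) - s))/(-5 + ((-5 + s) - s)) - J = (3 - 5)/(-5 - 5) - J = -2/(-10) - J = -⅒*(-2) - J = ⅕ - J)
Q/y(-292, 295) = -316/(⅕ - 1*(-292)) = -316/(⅕ + 292) = -316/1461/5 = -316*5/1461 = -1580/1461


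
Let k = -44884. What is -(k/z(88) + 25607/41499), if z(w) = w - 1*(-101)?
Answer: 338953/1431 ≈ 236.86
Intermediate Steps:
z(w) = 101 + w (z(w) = w + 101 = 101 + w)
-(k/z(88) + 25607/41499) = -(-44884/(101 + 88) + 25607/41499) = -(-44884/189 + 25607*(1/41499)) = -(-44884*1/189 + 883/1431) = -(-6412/27 + 883/1431) = -1*(-338953/1431) = 338953/1431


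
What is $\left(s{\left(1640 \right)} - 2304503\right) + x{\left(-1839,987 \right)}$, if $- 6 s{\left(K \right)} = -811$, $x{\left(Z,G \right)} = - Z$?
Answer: $- \frac{13815173}{6} \approx -2.3025 \cdot 10^{6}$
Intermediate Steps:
$s{\left(K \right)} = \frac{811}{6}$ ($s{\left(K \right)} = \left(- \frac{1}{6}\right) \left(-811\right) = \frac{811}{6}$)
$\left(s{\left(1640 \right)} - 2304503\right) + x{\left(-1839,987 \right)} = \left(\frac{811}{6} - 2304503\right) - -1839 = - \frac{13826207}{6} + 1839 = - \frac{13815173}{6}$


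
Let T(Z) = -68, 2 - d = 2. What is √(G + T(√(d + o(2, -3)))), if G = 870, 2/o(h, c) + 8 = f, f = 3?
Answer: √802 ≈ 28.320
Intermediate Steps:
o(h, c) = -⅖ (o(h, c) = 2/(-8 + 3) = 2/(-5) = 2*(-⅕) = -⅖)
d = 0 (d = 2 - 1*2 = 2 - 2 = 0)
√(G + T(√(d + o(2, -3)))) = √(870 - 68) = √802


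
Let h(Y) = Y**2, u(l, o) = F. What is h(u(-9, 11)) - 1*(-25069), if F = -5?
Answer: 25094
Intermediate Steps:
u(l, o) = -5
h(u(-9, 11)) - 1*(-25069) = (-5)**2 - 1*(-25069) = 25 + 25069 = 25094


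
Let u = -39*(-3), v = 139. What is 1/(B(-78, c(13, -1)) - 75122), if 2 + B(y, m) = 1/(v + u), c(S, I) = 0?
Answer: -256/19231743 ≈ -1.3311e-5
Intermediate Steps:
u = 117
B(y, m) = -511/256 (B(y, m) = -2 + 1/(139 + 117) = -2 + 1/256 = -511/256)
1/(B(-78, c(13, -1)) - 75122) = 1/(-511/256 - 75122) = 1/(-19231743/256) = -256/19231743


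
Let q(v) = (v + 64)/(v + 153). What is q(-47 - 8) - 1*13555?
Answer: -1328381/98 ≈ -13555.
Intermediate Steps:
q(v) = (64 + v)/(153 + v)
q(-47 - 8) - 1*13555 = (64 + (-47 - 8))/(153 + (-47 - 8)) - 1*13555 = (64 - 55)/(153 - 55) - 13555 = 9/98 - 13555 = -1328381/98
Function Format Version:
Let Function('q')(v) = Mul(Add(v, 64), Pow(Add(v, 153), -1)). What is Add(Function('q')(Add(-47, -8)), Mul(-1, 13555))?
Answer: Rational(-1328381, 98) ≈ -13555.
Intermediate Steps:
Function('q')(v) = Mul(Pow(Add(153, v), -1), Add(64, v)) (Function('q')(v) = Mul(Add(64, v), Pow(Add(153, v), -1)) = Mul(Pow(Add(153, v), -1), Add(64, v)))
Add(Function('q')(Add(-47, -8)), Mul(-1, 13555)) = Add(Mul(Pow(Add(153, Add(-47, -8)), -1), Add(64, Add(-47, -8))), Mul(-1, 13555)) = Add(Mul(Pow(Add(153, -55), -1), Add(64, -55)), -13555) = Add(Mul(Pow(98, -1), 9), -13555) = Add(Mul(Rational(1, 98), 9), -13555) = Add(Rational(9, 98), -13555) = Rational(-1328381, 98)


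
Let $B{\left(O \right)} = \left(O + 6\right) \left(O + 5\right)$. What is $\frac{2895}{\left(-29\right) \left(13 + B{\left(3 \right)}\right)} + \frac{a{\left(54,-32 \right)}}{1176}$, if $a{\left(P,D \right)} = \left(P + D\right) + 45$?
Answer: $- \frac{647873}{579768} \approx -1.1175$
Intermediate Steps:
$B{\left(O \right)} = \left(5 + O\right) \left(6 + O\right)$ ($B{\left(O \right)} = \left(6 + O\right) \left(5 + O\right) = \left(5 + O\right) \left(6 + O\right)$)
$a{\left(P,D \right)} = 45 + D + P$ ($a{\left(P,D \right)} = \left(D + P\right) + 45 = 45 + D + P$)
$\frac{2895}{\left(-29\right) \left(13 + B{\left(3 \right)}\right)} + \frac{a{\left(54,-32 \right)}}{1176} = \frac{2895}{\left(-29\right) \left(13 + \left(30 + 3^{2} + 11 \cdot 3\right)\right)} + \frac{45 - 32 + 54}{1176} = \frac{2895}{\left(-29\right) \left(13 + \left(30 + 9 + 33\right)\right)} + 67 \cdot \frac{1}{1176} = \frac{2895}{\left(-29\right) \left(13 + 72\right)} + \frac{67}{1176} = \frac{2895}{\left(-29\right) 85} + \frac{67}{1176} = \frac{2895}{-2465} + \frac{67}{1176} = 2895 \left(- \frac{1}{2465}\right) + \frac{67}{1176} = - \frac{579}{493} + \frac{67}{1176} = - \frac{647873}{579768}$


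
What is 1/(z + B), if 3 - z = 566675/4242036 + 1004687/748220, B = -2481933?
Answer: -198373510995/492349461013569802 ≈ -4.0291e-7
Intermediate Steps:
z = 302250783533/198373510995 (z = 3 - (566675/4242036 + 1004687/748220) = 3 - 1*292869749452/198373510995 = 3 - 292869749452/198373510995 = 302250783533/198373510995 ≈ 1.5236)
1/(z + B) = 1/(302250783533/198373510995 - 2481933) = 1/(-492349461013569802/198373510995) = -198373510995/492349461013569802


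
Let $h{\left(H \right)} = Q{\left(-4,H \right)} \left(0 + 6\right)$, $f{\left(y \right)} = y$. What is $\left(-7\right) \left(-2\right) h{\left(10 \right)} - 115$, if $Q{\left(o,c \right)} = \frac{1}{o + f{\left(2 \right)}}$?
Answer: $-157$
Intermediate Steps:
$Q{\left(o,c \right)} = \frac{1}{2 + o}$ ($Q{\left(o,c \right)} = \frac{1}{o + 2} = \frac{1}{2 + o}$)
$h{\left(H \right)} = -3$ ($h{\left(H \right)} = \frac{0 + 6}{2 - 4} = \frac{1}{-2} \cdot 6 = \left(- \frac{1}{2}\right) 6 = -3$)
$\left(-7\right) \left(-2\right) h{\left(10 \right)} - 115 = \left(-7\right) \left(-2\right) \left(-3\right) - 115 = 14 \left(-3\right) - 115 = -42 - 115 = -157$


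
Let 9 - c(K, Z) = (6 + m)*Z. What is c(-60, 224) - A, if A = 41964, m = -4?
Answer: -42403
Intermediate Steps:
c(K, Z) = 9 - 2*Z (c(K, Z) = 9 - (6 - 4)*Z = 9 - 2*Z)
c(-60, 224) - A = (9 - 2*224) - 1*41964 = (9 - 448) - 41964 = -439 - 41964 = -42403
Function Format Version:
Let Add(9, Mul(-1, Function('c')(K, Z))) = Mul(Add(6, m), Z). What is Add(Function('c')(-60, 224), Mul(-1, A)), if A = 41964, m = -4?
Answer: -42403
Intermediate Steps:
Function('c')(K, Z) = Add(9, Mul(-2, Z)) (Function('c')(K, Z) = Add(9, Mul(-1, Mul(Add(6, -4), Z))) = Add(9, Mul(-1, Mul(2, Z))) = Add(9, Mul(-2, Z)))
Add(Function('c')(-60, 224), Mul(-1, A)) = Add(Add(9, Mul(-2, 224)), Mul(-1, 41964)) = Add(Add(9, -448), -41964) = Add(-439, -41964) = -42403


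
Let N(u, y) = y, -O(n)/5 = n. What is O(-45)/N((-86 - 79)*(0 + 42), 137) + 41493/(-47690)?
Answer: 5045709/6533530 ≈ 0.77228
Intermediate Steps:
O(n) = -5*n
O(-45)/N((-86 - 79)*(0 + 42), 137) + 41493/(-47690) = -5*(-45)/137 + 41493/(-47690) = 225*(1/137) + 41493*(-1/47690) = 225/137 - 41493/47690 = 5045709/6533530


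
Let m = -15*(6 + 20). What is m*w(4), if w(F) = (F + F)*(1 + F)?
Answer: -15600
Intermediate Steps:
m = -390 (m = -15*26 = -390)
w(F) = 2*F*(1 + F) (w(F) = (2*F)*(1 + F) = 2*F*(1 + F))
m*w(4) = -780*4*(1 + 4) = -780*4*5 = -390*40 = -15600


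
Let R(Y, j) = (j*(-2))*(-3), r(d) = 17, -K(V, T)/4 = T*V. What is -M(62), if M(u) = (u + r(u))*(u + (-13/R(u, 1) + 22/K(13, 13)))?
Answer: -2395201/507 ≈ -4724.3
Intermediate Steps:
K(V, T) = -4*T*V
R(Y, j) = 6*j (R(Y, j) = -2*j*(-3) = 6*j)
M(u) = (17 + u)*(-1115/507 + u) (M(u) = (u + 17)*(u + (-13/(6*1) + 22/((-4*13*13)))) = (17 + u)*(u + (-13/6 + 22/(-676))) = (17 + u)*(u + (-13*⅙ + 22*(-1/676))) = (17 + u)*(u + (-13/6 - 11/338)) = (17 + u)*(u - 1115/507) = (17 + u)*(-1115/507 + u))
-M(62) = -(-1115 + 507*62)*(17 + 62)/507 = -(-1115 + 31434)*79/507 = -30319*79/507 = -1*2395201/507 = -2395201/507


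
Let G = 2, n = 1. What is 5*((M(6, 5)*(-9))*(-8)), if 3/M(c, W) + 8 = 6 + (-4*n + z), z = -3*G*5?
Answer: -30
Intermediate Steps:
z = -30 (z = -3*2*5 = -6*5 = -30)
M(c, W) = -1/12 (M(c, W) = 3/(-8 + (6 + (-4*1 - 30))) = 3/(-8 + (6 + (-4 - 30))) = 3/(-8 + (6 - 34)) = 3/(-8 - 28) = 3/(-36) = 3*(-1/36) = -1/12)
5*((M(6, 5)*(-9))*(-8)) = 5*(-1/12*(-9)*(-8)) = 5*((¾)*(-8)) = 5*(-6) = -30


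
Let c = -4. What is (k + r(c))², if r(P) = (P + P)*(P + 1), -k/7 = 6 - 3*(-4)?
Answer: 10404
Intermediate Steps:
k = -126 (k = -7*(6 - 3*(-4)) = -7*(6 + 12) = -7*18 = -126)
r(P) = 2*P*(1 + P) (r(P) = (2*P)*(1 + P) = 2*P*(1 + P))
(k + r(c))² = (-126 + 2*(-4)*(1 - 4))² = (-126 + 2*(-4)*(-3))² = (-126 + 24)² = (-102)² = 10404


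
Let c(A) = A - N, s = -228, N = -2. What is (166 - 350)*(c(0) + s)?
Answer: 41584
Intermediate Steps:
c(A) = 2 + A (c(A) = A - 1*(-2) = A + 2 = 2 + A)
(166 - 350)*(c(0) + s) = (166 - 350)*((2 + 0) - 228) = -184*(2 - 228) = -184*(-226) = 41584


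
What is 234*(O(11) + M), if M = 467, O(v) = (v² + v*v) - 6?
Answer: 164502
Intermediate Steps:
O(v) = -6 + 2*v² (O(v) = (v² + v²) - 6 = 2*v² - 6 = -6 + 2*v²)
234*(O(11) + M) = 234*((-6 + 2*11²) + 467) = 234*((-6 + 2*121) + 467) = 234*((-6 + 242) + 467) = 234*(236 + 467) = 234*703 = 164502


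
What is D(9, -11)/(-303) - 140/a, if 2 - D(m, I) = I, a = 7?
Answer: -6073/303 ≈ -20.043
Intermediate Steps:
D(m, I) = 2 - I
D(9, -11)/(-303) - 140/a = (2 - 1*(-11))/(-303) - 140/7 = (2 + 11)*(-1/303) - 140*⅐ = 13*(-1/303) - 20 = -13/303 - 20 = -6073/303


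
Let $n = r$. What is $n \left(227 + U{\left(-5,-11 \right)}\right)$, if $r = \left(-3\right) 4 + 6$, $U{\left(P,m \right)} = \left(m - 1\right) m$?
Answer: $-2154$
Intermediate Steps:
$U{\left(P,m \right)} = m \left(-1 + m\right)$ ($U{\left(P,m \right)} = \left(-1 + m\right) m = m \left(-1 + m\right)$)
$r = -6$ ($r = -12 + 6 = -6$)
$n = -6$
$n \left(227 + U{\left(-5,-11 \right)}\right) = - 6 \left(227 - 11 \left(-1 - 11\right)\right) = - 6 \left(227 - -132\right) = - 6 \left(227 + 132\right) = \left(-6\right) 359 = -2154$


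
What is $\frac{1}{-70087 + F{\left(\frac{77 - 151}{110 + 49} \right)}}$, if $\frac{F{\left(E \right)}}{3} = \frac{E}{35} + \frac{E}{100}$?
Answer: $- \frac{18550}{1300114849} \approx -1.4268 \cdot 10^{-5}$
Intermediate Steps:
$F{\left(E \right)} = \frac{81 E}{700}$ ($F{\left(E \right)} = 3 \left(\frac{E}{35} + \frac{E}{100}\right) = 3 \frac{27 E}{700} = \frac{81 E}{700}$)
$\frac{1}{-70087 + F{\left(\frac{77 - 151}{110 + 49} \right)}} = \frac{1}{-70087 + \frac{81 \frac{77 - 151}{110 + 49}}{700}} = \frac{1}{-70087 + \frac{81 \left(- \frac{74}{159}\right)}{700}} = \frac{1}{-70087 + \frac{81 \left(\left(-74\right) \frac{1}{159}\right)}{700}} = \frac{1}{-70087 + \frac{81}{700} \left(- \frac{74}{159}\right)} = \frac{1}{-70087 - \frac{999}{18550}} = \frac{1}{- \frac{1300114849}{18550}} = - \frac{18550}{1300114849}$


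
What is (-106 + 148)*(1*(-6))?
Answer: -252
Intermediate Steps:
(-106 + 148)*(1*(-6)) = 42*(-6) = -252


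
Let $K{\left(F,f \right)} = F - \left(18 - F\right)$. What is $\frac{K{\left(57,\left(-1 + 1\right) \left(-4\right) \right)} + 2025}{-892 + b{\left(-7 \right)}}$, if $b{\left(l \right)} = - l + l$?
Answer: $- \frac{2121}{892} \approx -2.3778$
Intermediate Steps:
$K{\left(F,f \right)} = -18 + 2 F$ ($K{\left(F,f \right)} = F + \left(-18 + F\right) = -18 + 2 F$)
$b{\left(l \right)} = 0$
$\frac{K{\left(57,\left(-1 + 1\right) \left(-4\right) \right)} + 2025}{-892 + b{\left(-7 \right)}} = \frac{\left(-18 + 2 \cdot 57\right) + 2025}{-892 + 0} = \frac{\left(-18 + 114\right) + 2025}{-892} = \left(96 + 2025\right) \left(- \frac{1}{892}\right) = 2121 \left(- \frac{1}{892}\right) = - \frac{2121}{892}$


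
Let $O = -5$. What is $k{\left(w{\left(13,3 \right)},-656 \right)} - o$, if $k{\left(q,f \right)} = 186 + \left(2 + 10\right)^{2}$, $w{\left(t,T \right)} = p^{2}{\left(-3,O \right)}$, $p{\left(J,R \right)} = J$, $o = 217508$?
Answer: $-217178$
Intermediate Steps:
$w{\left(t,T \right)} = 9$ ($w{\left(t,T \right)} = \left(-3\right)^{2} = 9$)
$k{\left(q,f \right)} = 330$ ($k{\left(q,f \right)} = 186 + 12^{2} = 186 + 144 = 330$)
$k{\left(w{\left(13,3 \right)},-656 \right)} - o = 330 - 217508 = -217178$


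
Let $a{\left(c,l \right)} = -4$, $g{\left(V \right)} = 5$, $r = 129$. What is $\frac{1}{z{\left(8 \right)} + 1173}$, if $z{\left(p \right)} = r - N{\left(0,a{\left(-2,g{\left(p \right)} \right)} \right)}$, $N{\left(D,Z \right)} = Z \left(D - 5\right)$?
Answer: $\frac{1}{1282} \approx 0.00078003$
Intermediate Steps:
$N{\left(D,Z \right)} = Z \left(-5 + D\right)$
$z{\left(p \right)} = 109$ ($z{\left(p \right)} = 129 - - 4 \left(-5 + 0\right) = 129 - \left(-4\right) \left(-5\right) = 129 - 20 = 109$)
$\frac{1}{z{\left(8 \right)} + 1173} = \frac{1}{109 + 1173} = \frac{1}{1282}$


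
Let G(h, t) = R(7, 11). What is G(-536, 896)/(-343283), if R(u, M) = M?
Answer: -11/343283 ≈ -3.2044e-5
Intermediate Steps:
G(h, t) = 11
G(-536, 896)/(-343283) = 11/(-343283) = 11*(-1/343283) = -11/343283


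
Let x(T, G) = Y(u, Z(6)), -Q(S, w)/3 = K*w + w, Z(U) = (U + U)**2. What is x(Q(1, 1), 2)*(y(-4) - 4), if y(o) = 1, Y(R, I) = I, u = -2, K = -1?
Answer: -432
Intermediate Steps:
Z(U) = 4*U**2 (Z(U) = (2*U)**2 = 4*U**2)
Q(S, w) = 0 (Q(S, w) = -3*(-w + w) = -3*0 = 0)
x(T, G) = 144 (x(T, G) = 4*6**2 = 4*36 = 144)
x(Q(1, 1), 2)*(y(-4) - 4) = 144*(1 - 4) = 144*(-3) = -432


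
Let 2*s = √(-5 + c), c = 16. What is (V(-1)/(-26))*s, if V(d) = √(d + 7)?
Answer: -√66/52 ≈ -0.15623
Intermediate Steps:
V(d) = √(7 + d)
s = √11/2 (s = √(-5 + 16)/2 = √11/2 ≈ 1.6583)
(V(-1)/(-26))*s = (√(7 - 1)/(-26))*(√11/2) = (√6*(-1/26))*(√11/2) = (-√6/26)*(√11/2) = -√66/52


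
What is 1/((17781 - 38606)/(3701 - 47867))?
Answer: 2598/1225 ≈ 2.1208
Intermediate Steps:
1/((17781 - 38606)/(3701 - 47867)) = 1/(-20825/(-44166)) = 1/(-20825*(-1/44166)) = 1/(1225/2598) = 2598/1225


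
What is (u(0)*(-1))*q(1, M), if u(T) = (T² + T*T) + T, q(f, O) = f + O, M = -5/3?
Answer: 0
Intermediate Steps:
M = -5/3 (M = -5*⅓ = -5/3 ≈ -1.6667)
q(f, O) = O + f
u(T) = T + 2*T² (u(T) = (T² + T²) + T = 2*T² + T = T + 2*T²)
(u(0)*(-1))*q(1, M) = ((0*(1 + 2*0))*(-1))*(-5/3 + 1) = ((0*(1 + 0))*(-1))*(-⅔) = ((0*1)*(-1))*(-⅔) = (0*(-1))*(-⅔) = 0*(-⅔) = 0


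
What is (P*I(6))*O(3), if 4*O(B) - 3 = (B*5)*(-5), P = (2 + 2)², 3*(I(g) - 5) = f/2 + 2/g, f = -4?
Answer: -1280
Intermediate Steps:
I(g) = 13/3 + 2/(3*g) (I(g) = 5 + (-4/2 + 2/g)/3 = 5 + (-4*½ + 2/g)/3 = 5 + (-2 + 2/g)/3 = 5 + (-⅔ + 2/(3*g)) = 13/3 + 2/(3*g))
P = 16 (P = 4² = 16)
O(B) = ¾ - 25*B/4 (O(B) = ¾ + ((B*5)*(-5))/4 = ¾ + ((5*B)*(-5))/4 = ¾ + (-25*B)/4 = ¾ - 25*B/4)
(P*I(6))*O(3) = (16*((⅓)*(2 + 13*6)/6))*(¾ - 25/4*3) = (16*((⅓)*(⅙)*(2 + 78)))*(¾ - 75/4) = (16*((⅓)*(⅙)*80))*(-18) = (16*(40/9))*(-18) = (640/9)*(-18) = -1280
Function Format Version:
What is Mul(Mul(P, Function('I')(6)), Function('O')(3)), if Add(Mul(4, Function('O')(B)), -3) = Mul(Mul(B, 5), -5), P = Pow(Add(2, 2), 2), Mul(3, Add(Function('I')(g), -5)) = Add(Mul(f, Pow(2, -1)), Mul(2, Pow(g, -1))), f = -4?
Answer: -1280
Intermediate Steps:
Function('I')(g) = Add(Rational(13, 3), Mul(Rational(2, 3), Pow(g, -1))) (Function('I')(g) = Add(5, Mul(Rational(1, 3), Add(Mul(-4, Pow(2, -1)), Mul(2, Pow(g, -1))))) = Add(5, Mul(Rational(1, 3), Add(Mul(-4, Rational(1, 2)), Mul(2, Pow(g, -1))))) = Add(5, Mul(Rational(1, 3), Add(-2, Mul(2, Pow(g, -1))))) = Add(5, Add(Rational(-2, 3), Mul(Rational(2, 3), Pow(g, -1)))) = Add(Rational(13, 3), Mul(Rational(2, 3), Pow(g, -1))))
P = 16 (P = Pow(4, 2) = 16)
Function('O')(B) = Add(Rational(3, 4), Mul(Rational(-25, 4), B)) (Function('O')(B) = Add(Rational(3, 4), Mul(Rational(1, 4), Mul(Mul(B, 5), -5))) = Add(Rational(3, 4), Mul(Rational(1, 4), Mul(Mul(5, B), -5))) = Add(Rational(3, 4), Mul(Rational(1, 4), Mul(-25, B))) = Add(Rational(3, 4), Mul(Rational(-25, 4), B)))
Mul(Mul(P, Function('I')(6)), Function('O')(3)) = Mul(Mul(16, Mul(Rational(1, 3), Pow(6, -1), Add(2, Mul(13, 6)))), Add(Rational(3, 4), Mul(Rational(-25, 4), 3))) = Mul(Mul(16, Mul(Rational(1, 3), Rational(1, 6), Add(2, 78))), Add(Rational(3, 4), Rational(-75, 4))) = Mul(Mul(16, Mul(Rational(1, 3), Rational(1, 6), 80)), -18) = Mul(Mul(16, Rational(40, 9)), -18) = Mul(Rational(640, 9), -18) = -1280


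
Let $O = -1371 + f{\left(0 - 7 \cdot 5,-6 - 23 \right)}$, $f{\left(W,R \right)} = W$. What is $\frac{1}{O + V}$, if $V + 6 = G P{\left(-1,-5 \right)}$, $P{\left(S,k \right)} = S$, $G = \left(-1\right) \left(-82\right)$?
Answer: $- \frac{1}{1494} \approx -0.00066934$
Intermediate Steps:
$G = 82$
$O = -1406$ ($O = -1371 + \left(0 - 7 \cdot 5\right) = -1371 + \left(0 - 35\right) = -1371 - 35 = -1406$)
$V = -88$ ($V = -6 + 82 \left(-1\right) = -6 - 82 = -88$)
$\frac{1}{O + V} = \frac{1}{-1406 - 88} = \frac{1}{-1494} = - \frac{1}{1494}$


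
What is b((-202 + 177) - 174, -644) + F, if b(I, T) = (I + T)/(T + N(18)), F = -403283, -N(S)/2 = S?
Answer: -274231597/680 ≈ -4.0328e+5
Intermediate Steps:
N(S) = -2*S
b(I, T) = (I + T)/(-36 + T) (b(I, T) = (I + T)/(T - 2*18) = (I + T)/(T - 36) = (I + T)/(-36 + T))
b((-202 + 177) - 174, -644) + F = (((-202 + 177) - 174) - 644)/(-36 - 644) - 403283 = ((-25 - 174) - 644)/(-680) - 403283 = -(-199 - 644)/680 - 403283 = -1/680*(-843) - 403283 = 843/680 - 403283 = -274231597/680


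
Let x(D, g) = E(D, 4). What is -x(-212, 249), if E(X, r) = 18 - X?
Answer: -230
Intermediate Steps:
x(D, g) = 18 - D
-x(-212, 249) = -(18 - 1*(-212)) = -(18 + 212) = -1*230 = -230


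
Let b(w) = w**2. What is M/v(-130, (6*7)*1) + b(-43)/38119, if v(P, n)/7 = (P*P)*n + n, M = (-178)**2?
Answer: 5197623701/94704635193 ≈ 0.054882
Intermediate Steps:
M = 31684
v(P, n) = 7*n + 7*n*P**2 (v(P, n) = 7*((P*P)*n + n) = 7*(P**2*n + n) = 7*(n*P**2 + n) = 7*(n + n*P**2) = 7*n + 7*n*P**2)
M/v(-130, (6*7)*1) + b(-43)/38119 = 31684/((7*((6*7)*1)*(1 + (-130)**2))) + (-43)**2/38119 = 31684/((7*(42*1)*(1 + 16900))) + 1849*(1/38119) = 31684/((7*42*16901)) + 1849/38119 = 31684/4968894 + 1849/38119 = 31684*(1/4968894) + 1849/38119 = 15842/2484447 + 1849/38119 = 5197623701/94704635193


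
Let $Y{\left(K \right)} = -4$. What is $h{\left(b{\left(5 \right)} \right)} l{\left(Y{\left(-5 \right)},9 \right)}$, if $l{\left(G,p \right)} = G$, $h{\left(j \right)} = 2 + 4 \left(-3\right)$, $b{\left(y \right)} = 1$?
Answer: $40$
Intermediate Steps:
$h{\left(j \right)} = -10$ ($h{\left(j \right)} = 2 - 12 = -10$)
$h{\left(b{\left(5 \right)} \right)} l{\left(Y{\left(-5 \right)},9 \right)} = \left(-10\right) \left(-4\right) = 40$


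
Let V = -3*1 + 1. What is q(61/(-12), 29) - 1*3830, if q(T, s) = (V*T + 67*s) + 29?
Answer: -11087/6 ≈ -1847.8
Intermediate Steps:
V = -2 (V = -3 + 1 = -2)
q(T, s) = 29 - 2*T + 67*s (q(T, s) = (-2*T + 67*s) + 29 = 29 - 2*T + 67*s)
q(61/(-12), 29) - 1*3830 = (29 - 122/(-12) + 67*29) - 1*3830 = (29 - 122*(-1)/12 + 1943) - 3830 = (29 - 2*(-61/12) + 1943) - 3830 = (29 + 61/6 + 1943) - 3830 = 11893/6 - 3830 = -11087/6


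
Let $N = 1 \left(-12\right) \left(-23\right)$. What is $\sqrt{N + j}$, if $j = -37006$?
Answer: $i \sqrt{36730} \approx 191.65 i$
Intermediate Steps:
$N = 276$ ($N = \left(-12\right) \left(-23\right) = 276$)
$\sqrt{N + j} = \sqrt{276 - 37006} = \sqrt{-36730} = i \sqrt{36730}$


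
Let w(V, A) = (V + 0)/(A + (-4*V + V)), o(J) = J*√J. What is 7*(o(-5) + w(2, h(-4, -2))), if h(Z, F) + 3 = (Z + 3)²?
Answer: -7/4 - 35*I*√5 ≈ -1.75 - 78.262*I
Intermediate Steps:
h(Z, F) = -3 + (3 + Z)² (h(Z, F) = -3 + (Z + 3)² = -3 + (3 + Z)²)
o(J) = J^(3/2)
w(V, A) = V/(A - 3*V)
7*(o(-5) + w(2, h(-4, -2))) = 7*((-5)^(3/2) + 2/((-3 + (3 - 4)²) - 3*2)) = 7*(-5*I*√5 + 2/((-3 + (-1)²) - 6)) = 7*(-5*I*√5 + 2/((-3 + 1) - 6)) = 7*(-5*I*√5 + 2/(-2 - 6)) = 7*(-5*I*√5 + 2/(-8)) = 7*(-5*I*√5 + 2*(-⅛)) = 7*(-5*I*√5 - ¼) = 7*(-¼ - 5*I*√5) = -7/4 - 35*I*√5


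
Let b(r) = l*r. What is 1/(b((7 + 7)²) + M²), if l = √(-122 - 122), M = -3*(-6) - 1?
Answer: 289/9457025 - 392*I*√61/9457025 ≈ 3.0559e-5 - 0.00032374*I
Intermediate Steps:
M = 17 (M = 18 - 1 = 17)
l = 2*I*√61 (l = √(-244) = 2*I*√61 ≈ 15.62*I)
b(r) = 2*I*r*√61 (b(r) = (2*I*√61)*r = 2*I*r*√61)
1/(b((7 + 7)²) + M²) = 1/(2*I*(7 + 7)²*√61 + 17²) = 1/(2*I*14²*√61 + 289) = 1/(2*I*196*√61 + 289) = 1/(392*I*√61 + 289) = 1/(289 + 392*I*√61)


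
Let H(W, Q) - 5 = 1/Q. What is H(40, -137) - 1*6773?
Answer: -927217/137 ≈ -6768.0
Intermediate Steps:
H(W, Q) = 5 + 1/Q
H(40, -137) - 1*6773 = (5 + 1/(-137)) - 1*6773 = (5 - 1/137) - 6773 = 684/137 - 6773 = -927217/137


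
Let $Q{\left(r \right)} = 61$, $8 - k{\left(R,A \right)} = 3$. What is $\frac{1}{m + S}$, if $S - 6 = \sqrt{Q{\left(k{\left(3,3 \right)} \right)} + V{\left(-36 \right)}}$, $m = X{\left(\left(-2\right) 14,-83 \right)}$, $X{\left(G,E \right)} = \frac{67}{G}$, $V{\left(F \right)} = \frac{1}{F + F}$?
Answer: $- \frac{25452}{338509} + \frac{588 \sqrt{8782}}{338509} \approx 0.087592$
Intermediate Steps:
$k{\left(R,A \right)} = 5$ ($k{\left(R,A \right)} = 8 - 3 = 5$)
$V{\left(F \right)} = \frac{1}{2 F}$
$m = - \frac{67}{28}$ ($m = \frac{67}{\left(-2\right) 14} = \frac{67}{-28} = 67 \left(- \frac{1}{28}\right) = - \frac{67}{28} \approx -2.3929$)
$S = 6 + \frac{\sqrt{8782}}{12}$ ($S = 6 + \sqrt{61 + \frac{1}{2 \left(-36\right)}} = 6 + \sqrt{61 + \frac{1}{2} \left(- \frac{1}{36}\right)} = 6 + \sqrt{61 - \frac{1}{72}} = 6 + \sqrt{\frac{4391}{72}} = 6 + \frac{\sqrt{8782}}{12} \approx 13.809$)
$\frac{1}{m + S} = \frac{1}{- \frac{67}{28} + \left(6 + \frac{\sqrt{8782}}{12}\right)} = \frac{1}{\frac{101}{28} + \frac{\sqrt{8782}}{12}}$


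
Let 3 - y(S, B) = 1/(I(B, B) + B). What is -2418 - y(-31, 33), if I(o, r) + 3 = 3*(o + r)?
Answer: -551987/228 ≈ -2421.0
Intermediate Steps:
I(o, r) = -3 + 3*o + 3*r (I(o, r) = -3 + 3*(o + r) = -3 + (3*o + 3*r) = -3 + 3*o + 3*r)
y(S, B) = 3 - 1/(-3 + 7*B) (y(S, B) = 3 - 1/((-3 + 3*B + 3*B) + B) = 3 - 1/((-3 + 6*B) + B) = 3 - 1/(-3 + 7*B))
-2418 - y(-31, 33) = -2418 - (-10 + 21*33)/(-3 + 7*33) = -2418 - (-10 + 693)/(-3 + 231) = -2418 - 683/228 = -551987/228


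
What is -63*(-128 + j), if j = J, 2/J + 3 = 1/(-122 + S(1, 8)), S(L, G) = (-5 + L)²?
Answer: 2585772/319 ≈ 8105.9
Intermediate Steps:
J = -212/319 (J = 2/(-3 + 1/(-122 + (-5 + 1)²)) = 2/(-3 + 1/(-122 + (-4)²)) = 2/(-3 + 1/(-122 + 16)) = 2/(-3 + 1/(-106)) = 2/(-3 - 1/106) = 2/(-319/106) = 2*(-106/319) = -212/319 ≈ -0.66458)
j = -212/319 ≈ -0.66458
-63*(-128 + j) = -63*(-128 - 212/319) = -63*(-41044/319) = 2585772/319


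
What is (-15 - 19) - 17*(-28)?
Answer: 442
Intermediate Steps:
(-15 - 19) - 17*(-28) = -34 + 476 = 442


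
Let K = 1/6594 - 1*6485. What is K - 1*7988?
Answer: -95434961/6594 ≈ -14473.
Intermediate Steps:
K = -42762089/6594 (K = 1/6594 - 6485 = -42762089/6594 ≈ -6485.0)
K - 1*7988 = -42762089/6594 - 1*7988 = -42762089/6594 - 7988 = -95434961/6594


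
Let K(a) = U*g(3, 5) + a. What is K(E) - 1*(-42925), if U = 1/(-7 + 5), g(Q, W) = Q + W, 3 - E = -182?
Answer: 43106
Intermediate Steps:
E = 185 (E = 3 - 1*(-182) = 3 + 182 = 185)
U = -½ (U = 1/(-2) = -½ ≈ -0.50000)
K(a) = -4 + a (K(a) = -(3 + 5)/2 + a = -½*8 + a = -4 + a)
K(E) - 1*(-42925) = (-4 + 185) - 1*(-42925) = 181 + 42925 = 43106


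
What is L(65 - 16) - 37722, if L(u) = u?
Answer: -37673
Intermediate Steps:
L(65 - 16) - 37722 = (65 - 16) - 37722 = 49 - 37722 = -37673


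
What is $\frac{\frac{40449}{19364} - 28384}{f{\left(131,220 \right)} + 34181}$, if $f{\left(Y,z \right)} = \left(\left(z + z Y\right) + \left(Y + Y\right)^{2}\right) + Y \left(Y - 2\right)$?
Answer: $- \frac{549587327}{2880666096} \approx -0.19078$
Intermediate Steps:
$f{\left(Y,z \right)} = z + 4 Y^{2} + Y z + Y \left(-2 + Y\right)$ ($f{\left(Y,z \right)} = \left(\left(z + Y z\right) + \left(2 Y\right)^{2}\right) + Y \left(-2 + Y\right) = \left(\left(z + Y z\right) + 4 Y^{2}\right) + Y \left(-2 + Y\right) = \left(z + 4 Y^{2} + Y z\right) + Y \left(-2 + Y\right) = z + 4 Y^{2} + Y z + Y \left(-2 + Y\right)$)
$\frac{\frac{40449}{19364} - 28384}{f{\left(131,220 \right)} + 34181} = \frac{\frac{40449}{19364} - 28384}{\left(220 - 262 + 5 \cdot 131^{2} + 131 \cdot 220\right) + 34181} = \frac{40449 \cdot \frac{1}{19364} - 28384}{\left(220 - 262 + 5 \cdot 17161 + 28820\right) + 34181} = \frac{\frac{40449}{19364} - 28384}{\left(220 - 262 + 85805 + 28820\right) + 34181} = - \frac{549587327}{19364 \left(114583 + 34181\right)} = - \frac{549587327}{19364 \cdot 148764} = \left(- \frac{549587327}{19364}\right) \frac{1}{148764} = - \frac{549587327}{2880666096}$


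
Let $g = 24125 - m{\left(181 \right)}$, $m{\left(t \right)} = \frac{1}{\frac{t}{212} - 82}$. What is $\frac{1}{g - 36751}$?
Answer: $- \frac{17203}{217204866} \approx -7.9202 \cdot 10^{-5}$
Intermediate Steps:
$m{\left(t \right)} = \frac{1}{-82 + \frac{t}{212}}$ ($m{\left(t \right)} = \frac{1}{t \frac{1}{212} - 82} = \frac{1}{\frac{t}{212} - 82} = \frac{1}{-82 + \frac{t}{212}}$)
$g = \frac{415022587}{17203}$ ($g = 24125 - \frac{212}{-17384 + 181} = 24125 - \frac{212}{-17203} = 24125 - 212 \left(- \frac{1}{17203}\right) = 24125 - - \frac{212}{17203} = 24125 + \frac{212}{17203} = \frac{415022587}{17203} \approx 24125.0$)
$\frac{1}{g - 36751} = \frac{1}{\frac{415022587}{17203} - 36751} = \frac{1}{- \frac{217204866}{17203}} = - \frac{17203}{217204866}$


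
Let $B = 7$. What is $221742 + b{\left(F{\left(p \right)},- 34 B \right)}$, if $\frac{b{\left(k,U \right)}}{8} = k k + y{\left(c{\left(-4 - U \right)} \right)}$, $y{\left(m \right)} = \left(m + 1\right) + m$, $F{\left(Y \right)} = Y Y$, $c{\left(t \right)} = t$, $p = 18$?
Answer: $1065302$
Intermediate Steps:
$F{\left(Y \right)} = Y^{2}$
$y{\left(m \right)} = 1 + 2 m$ ($y{\left(m \right)} = \left(1 + m\right) + m = 1 + 2 m$)
$b{\left(k,U \right)} = -56 - 16 U + 8 k^{2}$ ($b{\left(k,U \right)} = 8 \left(k k + \left(1 + 2 \left(-4 - U\right)\right)\right) = 8 \left(k^{2} + \left(1 - \left(8 + 2 U\right)\right)\right) = 8 \left(k^{2} - \left(7 + 2 U\right)\right) = 8 \left(-7 + k^{2} - 2 U\right) = -56 - 16 U + 8 k^{2}$)
$221742 + b{\left(F{\left(p \right)},- 34 B \right)} = 221742 - \left(56 - 839808 + 16 \left(-34\right) 7\right) = 221742 - \left(-3752 - 839808\right) = 221742 + \left(-56 + 3808 + 8 \cdot 104976\right) = 221742 + \left(-56 + 3808 + 839808\right) = 221742 + 843560 = 1065302$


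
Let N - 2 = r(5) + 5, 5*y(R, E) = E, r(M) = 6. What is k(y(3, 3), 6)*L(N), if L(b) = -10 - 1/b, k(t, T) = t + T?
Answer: -4323/65 ≈ -66.508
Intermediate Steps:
y(R, E) = E/5
k(t, T) = T + t
N = 13 (N = 2 + (6 + 5) = 2 + 11 = 13)
k(y(3, 3), 6)*L(N) = (6 + (⅕)*3)*(-10 - 1/13) = (6 + ⅗)*(-10 - 1*1/13) = 33*(-10 - 1/13)/5 = (33/5)*(-131/13) = -4323/65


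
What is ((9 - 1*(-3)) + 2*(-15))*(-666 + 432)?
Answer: 4212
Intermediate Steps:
((9 - 1*(-3)) + 2*(-15))*(-666 + 432) = ((9 + 3) - 30)*(-234) = (12 - 30)*(-234) = -18*(-234) = 4212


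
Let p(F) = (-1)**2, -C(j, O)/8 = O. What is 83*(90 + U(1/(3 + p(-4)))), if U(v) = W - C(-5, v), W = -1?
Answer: 7553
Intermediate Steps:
C(j, O) = -8*O
p(F) = 1
U(v) = -1 + 8*v (U(v) = -1 - (-8)*v = -1 + 8*v)
83*(90 + U(1/(3 + p(-4)))) = 83*(90 + (-1 + 8/(3 + 1))) = 83*(90 + (-1 + 8/4)) = 83*(90 + (-1 + 8*(1/4))) = 83*(90 + (-1 + 2)) = 83*(90 + 1) = 83*91 = 7553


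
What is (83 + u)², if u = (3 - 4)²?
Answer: 7056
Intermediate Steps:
u = 1 (u = (-1)² = 1)
(83 + u)² = (83 + 1)² = 84² = 7056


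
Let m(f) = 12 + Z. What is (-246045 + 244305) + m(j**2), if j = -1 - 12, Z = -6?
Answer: -1734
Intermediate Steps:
j = -13
m(f) = 6 (m(f) = 12 - 6 = 6)
(-246045 + 244305) + m(j**2) = (-246045 + 244305) + 6 = -1740 + 6 = -1734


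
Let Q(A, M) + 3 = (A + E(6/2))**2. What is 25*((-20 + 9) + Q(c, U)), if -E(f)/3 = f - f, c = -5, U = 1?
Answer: 275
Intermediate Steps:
E(f) = 0 (E(f) = -3*(f - f) = -3*0 = 0)
Q(A, M) = -3 + A**2 (Q(A, M) = -3 + (A + 0)**2 = -3 + A**2)
25*((-20 + 9) + Q(c, U)) = 25*((-20 + 9) + (-3 + (-5)**2)) = 25*(-11 + (-3 + 25)) = 25*(-11 + 22) = 25*11 = 275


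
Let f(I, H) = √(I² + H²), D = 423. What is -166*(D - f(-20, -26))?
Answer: -70218 + 332*√269 ≈ -64773.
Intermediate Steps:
f(I, H) = √(H² + I²)
-166*(D - f(-20, -26)) = -166*(423 - √((-26)² + (-20)²)) = -166*(423 - √(676 + 400)) = -166*(423 - √1076) = -166*(423 - 2*√269) = -70218 + 332*√269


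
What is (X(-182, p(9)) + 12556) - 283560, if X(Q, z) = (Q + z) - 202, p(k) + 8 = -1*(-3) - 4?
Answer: -271397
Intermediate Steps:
p(k) = -9 (p(k) = -8 + (-1*(-3) - 4) = -8 + (3 - 4) = -8 - 1 = -9)
X(Q, z) = -202 + Q + z
(X(-182, p(9)) + 12556) - 283560 = ((-202 - 182 - 9) + 12556) - 283560 = (-393 + 12556) - 283560 = 12163 - 283560 = -271397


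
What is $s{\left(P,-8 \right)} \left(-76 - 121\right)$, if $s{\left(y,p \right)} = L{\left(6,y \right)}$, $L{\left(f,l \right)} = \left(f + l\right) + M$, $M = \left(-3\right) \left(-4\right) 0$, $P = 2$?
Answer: $-1576$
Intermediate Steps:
$M = 0$ ($M = 12 \cdot 0 = 0$)
$L{\left(f,l \right)} = f + l$ ($L{\left(f,l \right)} = \left(f + l\right) + 0 = f + l$)
$s{\left(y,p \right)} = 6 + y$
$s{\left(P,-8 \right)} \left(-76 - 121\right) = \left(6 + 2\right) \left(-76 - 121\right) = 8 \left(-197\right) = -1576$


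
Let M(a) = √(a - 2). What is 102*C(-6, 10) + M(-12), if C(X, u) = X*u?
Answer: -6120 + I*√14 ≈ -6120.0 + 3.7417*I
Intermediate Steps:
M(a) = √(-2 + a)
102*C(-6, 10) + M(-12) = 102*(-6*10) + √(-2 - 12) = 102*(-60) + √(-14) = -6120 + I*√14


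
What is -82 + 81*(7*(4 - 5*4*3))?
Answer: -31834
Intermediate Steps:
-82 + 81*(7*(4 - 5*4*3)) = -82 + 81*(7*(4 - 20*3)) = -82 + 81*(7*(4 - 60)) = -82 + 81*(7*(-56)) = -82 + 81*(-392) = -82 - 31752 = -31834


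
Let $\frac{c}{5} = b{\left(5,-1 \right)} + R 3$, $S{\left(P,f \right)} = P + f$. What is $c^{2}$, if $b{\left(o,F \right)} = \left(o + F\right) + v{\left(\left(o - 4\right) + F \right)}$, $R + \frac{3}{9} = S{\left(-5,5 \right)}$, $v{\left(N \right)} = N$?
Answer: $225$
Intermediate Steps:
$R = - \frac{1}{3}$ ($R = - \frac{1}{3} + \left(-5 + 5\right) = - \frac{1}{3} + 0 = - \frac{1}{3} \approx -0.33333$)
$b{\left(o,F \right)} = -4 + 2 F + 2 o$ ($b{\left(o,F \right)} = \left(o + F\right) + \left(\left(o - 4\right) + F\right) = \left(F + o\right) + \left(\left(-4 + o\right) + F\right) = \left(F + o\right) + \left(-4 + F + o\right) = -4 + 2 F + 2 o$)
$c = 15$ ($c = 5 \left(\left(-4 + 2 \left(-1\right) + 2 \cdot 5\right) - 1\right) = 5 \left(\left(-4 - 2 + 10\right) - 1\right) = 5 \left(4 - 1\right) = 5 \cdot 3 = 15$)
$c^{2} = 15^{2} = 225$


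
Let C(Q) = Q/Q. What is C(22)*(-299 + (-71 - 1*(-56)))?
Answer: -314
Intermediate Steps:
C(Q) = 1
C(22)*(-299 + (-71 - 1*(-56))) = 1*(-299 + (-71 - 1*(-56))) = 1*(-299 + (-71 + 56)) = 1*(-299 - 15) = 1*(-314) = -314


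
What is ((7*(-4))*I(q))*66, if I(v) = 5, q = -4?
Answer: -9240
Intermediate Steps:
((7*(-4))*I(q))*66 = ((7*(-4))*5)*66 = -28*5*66 = -140*66 = -9240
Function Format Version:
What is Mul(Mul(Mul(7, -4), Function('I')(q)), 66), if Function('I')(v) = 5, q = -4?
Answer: -9240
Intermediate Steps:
Mul(Mul(Mul(7, -4), Function('I')(q)), 66) = Mul(Mul(Mul(7, -4), 5), 66) = Mul(Mul(-28, 5), 66) = Mul(-140, 66) = -9240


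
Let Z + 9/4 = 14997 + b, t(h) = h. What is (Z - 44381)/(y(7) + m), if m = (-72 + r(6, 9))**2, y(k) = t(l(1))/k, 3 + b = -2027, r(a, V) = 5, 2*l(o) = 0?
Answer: -125665/17956 ≈ -6.9985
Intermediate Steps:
l(o) = 0 (l(o) = (1/2)*0 = 0)
b = -2030 (b = -3 - 2027 = -2030)
Z = 51859/4 (Z = -9/4 + (14997 - 2030) = -9/4 + 12967 = 51859/4 ≈ 12965.)
y(k) = 0 (y(k) = 0/k = 0)
m = 4489 (m = (-72 + 5)**2 = (-67)**2 = 4489)
(Z - 44381)/(y(7) + m) = (51859/4 - 44381)/(0 + 4489) = -125665/4/4489 = -125665/4*1/4489 = -125665/17956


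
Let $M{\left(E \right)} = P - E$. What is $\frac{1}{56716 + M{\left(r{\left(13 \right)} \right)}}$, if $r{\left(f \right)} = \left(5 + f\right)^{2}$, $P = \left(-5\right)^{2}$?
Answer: $\frac{1}{56417} \approx 1.7725 \cdot 10^{-5}$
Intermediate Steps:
$P = 25$
$M{\left(E \right)} = 25 - E$
$\frac{1}{56716 + M{\left(r{\left(13 \right)} \right)}} = \frac{1}{56716 + \left(25 - \left(5 + 13\right)^{2}\right)} = \frac{1}{56716 + \left(25 - 18^{2}\right)} = \frac{1}{56716 + \left(25 - 324\right)} = \frac{1}{56716 - 299} = \frac{1}{56417}$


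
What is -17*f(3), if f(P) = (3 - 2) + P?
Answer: -68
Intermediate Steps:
f(P) = 1 + P
-17*f(3) = -17*(1 + 3) = -17*4 = -68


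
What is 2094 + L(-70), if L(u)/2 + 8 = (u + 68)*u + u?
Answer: 2218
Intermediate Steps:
L(u) = -16 + 2*u + 2*u*(68 + u) (L(u) = -16 + 2*((u + 68)*u + u) = -16 + 2*((68 + u)*u + u) = -16 + 2*(u*(68 + u) + u) = -16 + 2*(u + u*(68 + u)) = -16 + (2*u + 2*u*(68 + u)) = -16 + 2*u + 2*u*(68 + u))
2094 + L(-70) = 2094 + (-16 + 2*(-70)**2 + 138*(-70)) = 2094 + (-16 + 2*4900 - 9660) = 2094 + (-16 + 9800 - 9660) = 2094 + 124 = 2218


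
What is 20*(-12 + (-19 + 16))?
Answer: -300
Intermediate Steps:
20*(-12 + (-19 + 16)) = 20*(-12 - 3) = 20*(-15) = -300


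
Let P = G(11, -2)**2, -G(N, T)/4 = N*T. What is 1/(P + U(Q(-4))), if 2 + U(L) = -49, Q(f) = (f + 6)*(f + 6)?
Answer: 1/7693 ≈ 0.00012999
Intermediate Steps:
Q(f) = (6 + f)**2 (Q(f) = (6 + f)*(6 + f) = (6 + f)**2)
G(N, T) = -4*N*T
U(L) = -51 (U(L) = -2 - 49 = -51)
P = 7744 (P = (-4*11*(-2))**2 = 88**2 = 7744)
1/(P + U(Q(-4))) = 1/(7744 - 51) = 1/7693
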